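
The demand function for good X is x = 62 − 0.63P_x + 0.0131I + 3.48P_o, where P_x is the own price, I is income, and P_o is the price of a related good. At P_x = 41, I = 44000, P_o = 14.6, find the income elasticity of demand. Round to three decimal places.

0.869

Substituting, x = 62 − 0.63(41) + 0.0131(44000) + 3.48(14.6) = 62 − 25.83 + 576.4 + 50.808 = 663.378.
∂x/∂I = +0.0131, so E_I = 0.0131·(44000/663.378) ≈ 0.869.
E_I ∈ (0,1): normal good (necessity).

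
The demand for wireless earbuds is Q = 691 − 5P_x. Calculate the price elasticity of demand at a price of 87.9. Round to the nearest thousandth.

-1.748

At P_x = 87.9, Q = 251.5.
dQ/dP_x = −5.
Point elasticity E = (dQ/dP_x)·(P_x/Q) = -5 × 87.9/251.5 ≈ -1.748.
|E| > 1, so demand is elastic at this price.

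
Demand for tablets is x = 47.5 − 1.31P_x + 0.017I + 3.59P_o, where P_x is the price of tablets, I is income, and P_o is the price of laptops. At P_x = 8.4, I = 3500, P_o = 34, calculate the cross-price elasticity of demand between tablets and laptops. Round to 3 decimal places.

0.560

First evaluate x: 47.5 − 1.31(8.4) + 0.017(3500) + 3.59(34) = 47.5 − 11.004 + 59.5 + 122.06 = 218.056.
∂x/∂P_o = +3.59, so E_xy = 3.59·(34/218.056) ≈ 0.560.
E_xy > 0: the goods are substitutes.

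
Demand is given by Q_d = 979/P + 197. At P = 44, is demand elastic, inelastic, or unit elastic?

At P = 44, Q_d = 219.25.
dQ_d/dP = −979/P² = −0.5057.
Point elasticity E = (dQ_d/dP)·(P/Q_d) = -0.5057 × 44/219.25 ≈ -0.101.
|E| ≈ 0.101 < 1, so demand is inelastic.

inelastic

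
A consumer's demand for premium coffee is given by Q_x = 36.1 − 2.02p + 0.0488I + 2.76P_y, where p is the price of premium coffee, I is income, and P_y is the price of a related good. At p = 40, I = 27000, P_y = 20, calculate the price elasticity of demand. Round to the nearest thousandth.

Q_x = 36.1 − 2.02(40) + 0.0488(27000) + 2.76(20) = 36.1 − 80.8 + 1317.6 + 55.2 = 1328.1.
∂Q_x/∂p = −2.02, so E_p = (−2.02)·(40/1328.1) ≈ -0.061.
|E_p| < 1: demand is inelastic.

-0.061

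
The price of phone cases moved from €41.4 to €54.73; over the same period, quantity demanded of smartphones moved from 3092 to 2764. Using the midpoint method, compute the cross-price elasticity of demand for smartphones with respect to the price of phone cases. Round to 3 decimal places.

%ΔQ_x = (2764 − 3092)/[(3092+2764)/2] = -328/2928 ≈ -0.1120.
%ΔP_y = (54.73 − 41.4)/[(41.4+54.73)/2] ≈ 0.2773.
E_xy = -0.1120/0.2773 ≈ -0.404.
E_xy < 0, so smartphones and phone cases are complements.

-0.404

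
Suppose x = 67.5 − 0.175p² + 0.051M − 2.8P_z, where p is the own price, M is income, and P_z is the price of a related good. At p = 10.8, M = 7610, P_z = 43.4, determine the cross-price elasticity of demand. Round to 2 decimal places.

-0.39

Evaluating quantity at (p, M, P_z) gives x = 67.5 − 0.175(10.8)² + 0.051(7610) − 2.8(43.4) = 67.5 − 20.412 + 388.11 − 121.52 = 313.678.
∂x/∂P_z = −2.8, so E_xy = -2.8·(43.4/313.678) ≈ -0.39.
E_xy < 0: the goods are complements.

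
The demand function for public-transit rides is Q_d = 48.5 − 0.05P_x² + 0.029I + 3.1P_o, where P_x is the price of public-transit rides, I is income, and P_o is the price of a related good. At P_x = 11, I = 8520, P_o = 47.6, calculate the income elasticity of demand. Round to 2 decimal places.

Evaluating quantity at (P_x, I, P_o) gives Q_d = 48.5 − 0.05(11)² + 0.029(8520) + 3.1(47.6) = 48.5 − 6.05 + 247.08 + 147.56 = 437.09.
∂Q_d/∂I = +0.029, so E_I = 0.029·(8520/437.09) ≈ 0.57.
E_I ∈ (0,1): normal good (necessity).

0.57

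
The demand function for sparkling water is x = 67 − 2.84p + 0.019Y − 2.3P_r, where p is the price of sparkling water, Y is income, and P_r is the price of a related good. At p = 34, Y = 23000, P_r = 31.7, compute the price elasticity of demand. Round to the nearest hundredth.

-0.29

Evaluating quantity at (p, Y, P_r) gives x = 67 − 2.84(34) + 0.019(23000) − 2.3(31.7) = 67 − 96.56 + 437 − 72.91 = 334.53.
∂x/∂p = −2.84, so E_p = (−2.84)·(34/334.53) ≈ -0.29.
|E_p| < 1: demand is inelastic.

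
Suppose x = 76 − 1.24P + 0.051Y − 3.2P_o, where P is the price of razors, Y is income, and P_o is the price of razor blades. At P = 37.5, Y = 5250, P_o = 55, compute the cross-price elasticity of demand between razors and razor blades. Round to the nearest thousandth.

-1.452

x = 76 − 1.24(37.5) + 0.051(5250) − 3.2(55) = 76 − 46.5 + 267.75 − 176 = 121.25.
∂x/∂P_o = −3.2, so E_xy = -3.2·(55/121.25) ≈ -1.452.
E_xy < 0: the goods are complements.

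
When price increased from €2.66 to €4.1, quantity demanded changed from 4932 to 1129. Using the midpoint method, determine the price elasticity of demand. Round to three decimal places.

%Δq = (1129 − 4932)/[(4932 + 1129)/2] = -3803/3030.5 ≈ -1.2549.
%Δp = (4.1 − 2.66)/[(2.66 + 4.1)/2] = 1.44/3.38 ≈ 0.4260.
Arc elasticity E = %Δq/%Δp ≈ -1.2549/0.4260 ≈ -2.946.
|E| > 1: demand is elastic over this range.

-2.946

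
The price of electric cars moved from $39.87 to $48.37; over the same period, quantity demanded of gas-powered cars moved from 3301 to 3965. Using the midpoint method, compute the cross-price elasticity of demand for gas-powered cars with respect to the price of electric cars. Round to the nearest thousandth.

0.949

%ΔQ_x = (3965 − 3301)/[(3301+3965)/2] = 664/3633 ≈ 0.1828.
%ΔP_y = (48.37 − 39.87)/[(39.87+48.37)/2] ≈ 0.1927.
E_xy = 0.1828/0.1927 ≈ 0.949.
E_xy > 0, so gas-powered cars and electric cars are substitutes.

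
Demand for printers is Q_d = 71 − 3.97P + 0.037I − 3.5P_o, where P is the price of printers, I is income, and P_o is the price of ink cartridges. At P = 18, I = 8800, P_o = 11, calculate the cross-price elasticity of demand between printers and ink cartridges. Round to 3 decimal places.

-0.134

At the given point, Q_d = 71 − 3.97(18) + 0.037(8800) − 3.5(11) = 71 − 71.46 + 325.6 − 38.5 = 286.64.
∂Q_d/∂P_o = −3.5, so E_xy = -3.5·(11/286.64) ≈ -0.134.
E_xy < 0: the goods are complements.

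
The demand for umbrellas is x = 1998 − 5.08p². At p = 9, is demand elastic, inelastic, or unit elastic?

inelastic

At p = 9, x = 1586.52.
dx/dp = −2·5.08·p = −91.44.
Point elasticity E = (dx/dp)·(p/x) = -91.44 × 9/1586.52 ≈ -0.519.
|E| ≈ 0.519 < 1, so demand is inelastic.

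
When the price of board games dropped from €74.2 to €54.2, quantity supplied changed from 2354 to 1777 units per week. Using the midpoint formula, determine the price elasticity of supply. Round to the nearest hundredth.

0.90

%ΔQ = (1777 − 2354)/[(2354 + 1777)/2] = -577/2065.5 ≈ -0.2794.
%Δp = (54.2 − 74.2)/[(74.2 + 54.2)/2] = -20/64.2 ≈ -0.3115.
Arc elasticity E = %ΔQ/%Δp ≈ -0.2794/-0.3115 ≈ 0.90.
|E| < 1: supply is inelastic over this range.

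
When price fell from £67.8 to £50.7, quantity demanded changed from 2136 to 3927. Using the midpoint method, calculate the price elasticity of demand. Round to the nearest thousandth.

-2.047

%ΔQ = (3927 − 2136)/[(2136 + 3927)/2] = 1791/3031.5 ≈ 0.5908.
%ΔP = (50.7 − 67.8)/[(67.8 + 50.7)/2] = -17.1/59.25 ≈ -0.2886.
Arc elasticity E = %ΔQ/%ΔP ≈ 0.5908/-0.2886 ≈ -2.047.
|E| > 1: demand is elastic over this range.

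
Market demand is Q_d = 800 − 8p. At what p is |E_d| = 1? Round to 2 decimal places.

For linear demand Q_d = a − bp, E = −bp/(a − bp). |E| = 1 ⇒ bp = a − bp ⇒ p = a/(2b).
p = 800/(2·8) = 50.00.

50.00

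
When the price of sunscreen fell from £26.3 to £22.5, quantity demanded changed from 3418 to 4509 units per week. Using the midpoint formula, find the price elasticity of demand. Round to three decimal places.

%Δq = (4509 − 3418)/[(3418 + 4509)/2] = 1091/3963.5 ≈ 0.2753.
%ΔP = (22.5 − 26.3)/[(26.3 + 22.5)/2] = -3.8/24.4 ≈ -0.1557.
Arc elasticity E = %Δq/%ΔP ≈ 0.2753/-0.1557 ≈ -1.767.
|E| > 1: demand is elastic over this range.

-1.767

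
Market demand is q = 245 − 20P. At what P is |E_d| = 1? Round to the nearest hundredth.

For linear demand q = a − bP, E = −bP/(a − bP). |E| = 1 ⇒ bP = a − bP ⇒ P = a/(2b).
P = 245/(2·20) ≈ 6.13.

6.13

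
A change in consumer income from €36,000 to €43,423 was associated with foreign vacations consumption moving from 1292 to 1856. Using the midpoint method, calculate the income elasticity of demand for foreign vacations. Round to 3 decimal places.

%ΔQ = (1856 − 1292)/[(1292+1856)/2] = 564/1574 ≈ 0.3583.
%ΔI = (43,423 − 36,000)/[(36,000+43,423)/2] = 7423/39711.5 ≈ 0.1869.
E_I = %ΔQ/%ΔI ≈ 1.917.
E_I > 1: normal good (luxury).

1.917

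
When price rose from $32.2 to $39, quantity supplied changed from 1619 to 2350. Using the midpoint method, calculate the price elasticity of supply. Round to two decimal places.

1.93

%Δq = (2350 − 1619)/[(1619 + 2350)/2] = 731/1984.5 ≈ 0.3684.
%Δp = (39 − 32.2)/[(32.2 + 39)/2] = 6.8/35.6 ≈ 0.1910.
Arc elasticity E = %Δq/%Δp ≈ 0.3684/0.1910 ≈ 1.93.
|E| > 1: supply is elastic over this range.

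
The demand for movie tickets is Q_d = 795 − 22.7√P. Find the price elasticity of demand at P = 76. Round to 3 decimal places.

-0.166

At P = 76, Q_d = 597.106.
dQ_d/dP = −22.7/(2√P) = −22.7/(2·8.7178).
Point elasticity E = (dQ_d/dP)·(P/Q_d) = -1.3019 × 76/597.106 ≈ -0.166.
|E| < 1, so demand is inelastic at this price.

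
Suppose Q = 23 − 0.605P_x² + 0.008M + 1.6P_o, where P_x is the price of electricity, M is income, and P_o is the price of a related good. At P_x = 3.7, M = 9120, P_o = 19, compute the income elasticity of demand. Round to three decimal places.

Q = 23 − 0.605(3.7)² + 0.008(9120) + 1.6(19) = 23 − 8.2825 + 72.96 + 30.4 = 118.0776.
∂Q/∂M = +0.008, so E_I = 0.008·(9120/118.0776) ≈ 0.618.
E_I ∈ (0,1): normal good (necessity).

0.618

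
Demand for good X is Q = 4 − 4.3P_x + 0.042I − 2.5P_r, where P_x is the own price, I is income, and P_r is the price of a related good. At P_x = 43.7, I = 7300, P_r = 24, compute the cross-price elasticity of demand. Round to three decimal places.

-0.957

Substituting, Q = 4 − 4.3(43.7) + 0.042(7300) − 2.5(24) = 4 − 187.91 + 306.6 − 60 = 62.69.
∂Q/∂P_r = −2.5, so E_xy = -2.5·(24/62.69) ≈ -0.957.
E_xy < 0: the goods are complements.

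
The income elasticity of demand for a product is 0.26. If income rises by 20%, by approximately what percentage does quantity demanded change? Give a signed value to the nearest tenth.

5.2

%ΔQ ≈ E × %ΔI = (0.26) × (20%) = 5.2%.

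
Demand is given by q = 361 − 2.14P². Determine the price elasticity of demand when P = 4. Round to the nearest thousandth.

-0.210

At P = 4, q = 326.76.
dq/dP = −2·2.14·P = −17.12.
Point elasticity E = (dq/dP)·(P/q) = -17.12 × 4/326.76 ≈ -0.210.
|E| < 1, so demand is inelastic at this price.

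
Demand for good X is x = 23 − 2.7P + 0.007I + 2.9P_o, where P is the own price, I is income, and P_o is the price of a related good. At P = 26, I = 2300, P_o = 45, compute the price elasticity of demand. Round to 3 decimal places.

-0.706

x = 23 − 2.7(26) + 0.007(2300) + 2.9(45) = 23 − 70.2 + 16.1 + 130.5 = 99.4.
∂x/∂P = −2.7, so E_p = (−2.7)·(26/99.4) ≈ -0.706.
|E_p| < 1: demand is inelastic.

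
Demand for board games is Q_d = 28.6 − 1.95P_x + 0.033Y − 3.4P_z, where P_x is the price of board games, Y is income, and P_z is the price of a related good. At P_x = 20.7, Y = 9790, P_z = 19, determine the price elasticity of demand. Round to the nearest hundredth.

Substituting, Q_d = 28.6 − 1.95(20.7) + 0.033(9790) − 3.4(19) = 28.6 − 40.365 + 323.07 − 64.6 = 246.705.
∂Q_d/∂P_x = −1.95, so E_p = (−1.95)·(20.7/246.705) ≈ -0.16.
|E_p| < 1: demand is inelastic.

-0.16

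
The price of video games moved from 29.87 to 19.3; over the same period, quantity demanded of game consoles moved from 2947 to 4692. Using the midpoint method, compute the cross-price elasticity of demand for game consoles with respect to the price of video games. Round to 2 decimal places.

%ΔQ_x = (4692 − 2947)/[(2947+4692)/2] = 1745/3819.5 ≈ 0.4569.
%ΔP_y = (19.3 − 29.87)/[(29.87+19.3)/2] ≈ -0.4299.
E_xy = 0.4569/-0.4299 ≈ -1.06.
E_xy < 0, so game consoles and video games are complements.

-1.06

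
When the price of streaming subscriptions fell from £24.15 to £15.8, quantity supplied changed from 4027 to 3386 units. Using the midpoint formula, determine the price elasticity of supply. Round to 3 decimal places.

0.414

%ΔQ = (3386 − 4027)/[(4027 + 3386)/2] = -641/3706.5 ≈ -0.1729.
%ΔP = (15.8 − 24.15)/[(24.15 + 15.8)/2] = -8.35/19.975 ≈ -0.4180.
Arc elasticity E = %ΔQ/%ΔP ≈ -0.1729/-0.4180 ≈ 0.414.
|E| < 1: supply is inelastic over this range.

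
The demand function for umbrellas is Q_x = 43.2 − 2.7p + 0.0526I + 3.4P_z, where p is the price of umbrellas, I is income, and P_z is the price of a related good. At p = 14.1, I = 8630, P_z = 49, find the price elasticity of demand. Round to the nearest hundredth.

Q_x = 43.2 − 2.7(14.1) + 0.0526(8630) + 3.4(49) = 43.2 − 38.07 + 453.938 + 166.6 = 625.668.
∂Q_x/∂p = −2.7, so E_p = (−2.7)·(14.1/625.668) ≈ -0.06.
|E_p| < 1: demand is inelastic.

-0.06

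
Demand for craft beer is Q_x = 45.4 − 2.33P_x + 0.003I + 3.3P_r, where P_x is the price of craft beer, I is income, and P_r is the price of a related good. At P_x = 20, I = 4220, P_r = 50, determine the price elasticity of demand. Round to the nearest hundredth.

-0.26

Substituting, Q_x = 45.4 − 2.33(20) + 0.003(4220) + 3.3(50) = 45.4 − 46.6 + 12.66 + 165 = 176.46.
∂Q_x/∂P_x = −2.33, so E_p = (−2.33)·(20/176.46) ≈ -0.26.
|E_p| < 1: demand is inelastic.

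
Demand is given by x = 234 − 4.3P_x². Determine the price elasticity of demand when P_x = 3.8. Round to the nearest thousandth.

At P_x = 3.8, x = 171.908.
dx/dP_x = −2·4.3·P_x = −32.68.
Point elasticity E = (dx/dP_x)·(P_x/x) = -32.68 × 3.8/171.908 ≈ -0.722.
|E| < 1, so demand is inelastic at this price.

-0.722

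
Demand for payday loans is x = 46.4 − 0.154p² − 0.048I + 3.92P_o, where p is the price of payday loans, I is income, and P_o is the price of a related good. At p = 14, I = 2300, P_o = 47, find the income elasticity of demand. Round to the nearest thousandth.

-1.226

Substituting, x = 46.4 − 0.154(14)² − 0.048(2300) + 3.92(47) = 46.4 − 30.184 − 110.4 + 184.24 = 90.056.
∂x/∂I = −0.048, so E_I = -0.048·(2300/90.056) ≈ -1.226.
E_I < 0: inferior good.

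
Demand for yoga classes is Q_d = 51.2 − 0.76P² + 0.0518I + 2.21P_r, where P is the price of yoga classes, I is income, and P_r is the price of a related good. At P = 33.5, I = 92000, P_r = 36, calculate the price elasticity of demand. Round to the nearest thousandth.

-0.422

Q_d = 51.2 − 0.76(33.5)² + 0.0518(92000) + 2.21(36) = 51.2 − 852.91 + 4765.6 + 79.56 = 4043.45.
∂Q_d/∂P = −2·0.76·P = -50.92, so E_p = -50.92·(33.5/4043.45) ≈ -0.422.
|E_p| < 1: demand is inelastic.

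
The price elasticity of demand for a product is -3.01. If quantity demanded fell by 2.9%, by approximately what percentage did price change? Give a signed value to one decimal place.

%ΔQ ≈ E × %ΔP ⇒ %ΔP = %ΔQ / E = (-2.9%)/(-3.01) ≈ 1.0%.

1.0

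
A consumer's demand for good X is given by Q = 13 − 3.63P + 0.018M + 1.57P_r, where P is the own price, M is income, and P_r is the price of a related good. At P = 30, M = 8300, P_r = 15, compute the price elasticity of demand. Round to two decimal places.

-1.41

At the given point, Q = 13 − 3.63(30) + 0.018(8300) + 1.57(15) = 13 − 108.9 + 149.4 + 23.55 = 77.05.
∂Q/∂P = −3.63, so E_p = (−3.63)·(30/77.05) ≈ -1.41.
|E_p| > 1: demand is elastic.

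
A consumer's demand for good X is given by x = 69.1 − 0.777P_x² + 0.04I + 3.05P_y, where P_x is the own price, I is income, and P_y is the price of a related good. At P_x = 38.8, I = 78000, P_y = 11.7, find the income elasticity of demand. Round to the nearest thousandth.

x = 69.1 − 0.777(38.8)² + 0.04(78000) + 3.05(11.7) = 69.1 − 1169.7269 + 3120 + 35.685 = 2055.0581.
∂x/∂I = +0.04, so E_I = 0.04·(78000/2055.0581) ≈ 1.518.
E_I > 1: normal good (luxury).

1.518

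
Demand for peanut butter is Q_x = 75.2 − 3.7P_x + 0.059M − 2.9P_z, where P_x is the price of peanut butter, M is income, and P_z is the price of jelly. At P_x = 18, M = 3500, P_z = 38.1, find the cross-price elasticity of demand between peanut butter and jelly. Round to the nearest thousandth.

-1.056

Evaluating quantity at (P_x, M, P_z) gives Q_x = 75.2 − 3.7(18) + 0.059(3500) − 2.9(38.1) = 75.2 − 66.6 + 206.5 − 110.49 = 104.61.
∂Q_x/∂P_z = −2.9, so E_xy = -2.9·(38.1/104.61) ≈ -1.056.
E_xy < 0: the goods are complements.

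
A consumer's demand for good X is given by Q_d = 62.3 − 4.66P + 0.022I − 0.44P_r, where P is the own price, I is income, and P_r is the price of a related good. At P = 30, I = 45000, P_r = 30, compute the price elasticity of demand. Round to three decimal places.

Substituting, Q_d = 62.3 − 4.66(30) + 0.022(45000) − 0.44(30) = 62.3 − 139.8 + 990 − 13.2 = 899.3.
∂Q_d/∂P = −4.66, so E_p = (−4.66)·(30/899.3) ≈ -0.155.
|E_p| < 1: demand is inelastic.

-0.155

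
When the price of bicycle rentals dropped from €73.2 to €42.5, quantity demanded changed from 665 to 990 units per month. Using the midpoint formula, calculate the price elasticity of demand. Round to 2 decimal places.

-0.74

%Δq = (990 − 665)/[(665 + 990)/2] = 325/827.5 ≈ 0.3927.
%ΔP = (42.5 − 73.2)/[(73.2 + 42.5)/2] = -30.7/57.85 ≈ -0.5307.
Arc elasticity E = %Δq/%ΔP ≈ 0.3927/-0.5307 ≈ -0.74.
|E| < 1: demand is inelastic over this range.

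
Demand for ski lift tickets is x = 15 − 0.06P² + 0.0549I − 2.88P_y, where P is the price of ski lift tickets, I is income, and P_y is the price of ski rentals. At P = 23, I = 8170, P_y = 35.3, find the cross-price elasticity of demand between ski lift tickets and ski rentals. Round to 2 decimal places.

-0.31

First evaluate x: 15 − 0.06(23)² + 0.0549(8170) − 2.88(35.3) = 15 − 31.74 + 448.533 − 101.664 = 330.129.
∂x/∂P_y = −2.88, so E_xy = -2.88·(35.3/330.129) ≈ -0.31.
E_xy < 0: the goods are complements.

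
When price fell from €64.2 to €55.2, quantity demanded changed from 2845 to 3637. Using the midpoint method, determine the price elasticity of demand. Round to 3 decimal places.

-1.621

%Δq = (3637 − 2845)/[(2845 + 3637)/2] = 792/3241 ≈ 0.2444.
%Δp = (55.2 − 64.2)/[(64.2 + 55.2)/2] = -9/59.7 ≈ -0.1508.
Arc elasticity E = %Δq/%Δp ≈ 0.2444/-0.1508 ≈ -1.621.
|E| > 1: demand is elastic over this range.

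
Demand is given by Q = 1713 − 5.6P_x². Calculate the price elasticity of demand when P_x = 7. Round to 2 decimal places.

-0.38

At P_x = 7, Q = 1438.6.
dQ/dP_x = −2·5.6·P_x = −78.4.
Point elasticity E = (dQ/dP_x)·(P_x/Q) = -78.4 × 7/1438.6 ≈ -0.38.
|E| < 1, so demand is inelastic at this price.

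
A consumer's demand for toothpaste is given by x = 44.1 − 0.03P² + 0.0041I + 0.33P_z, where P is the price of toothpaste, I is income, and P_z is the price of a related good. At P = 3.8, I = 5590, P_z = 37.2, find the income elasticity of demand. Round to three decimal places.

0.291

At the given point, x = 44.1 − 0.03(3.8)² + 0.0041(5590) + 0.33(37.2) = 44.1 − 0.4332 + 22.919 + 12.276 = 78.8618.
∂x/∂I = +0.0041, so E_I = 0.0041·(5590/78.8618) ≈ 0.291.
E_I ∈ (0,1): normal good (necessity).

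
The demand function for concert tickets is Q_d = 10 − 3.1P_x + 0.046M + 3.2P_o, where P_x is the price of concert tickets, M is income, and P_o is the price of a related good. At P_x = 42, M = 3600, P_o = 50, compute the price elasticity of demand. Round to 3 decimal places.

-0.634

Evaluating quantity at (P_x, M, P_o) gives Q_d = 10 − 3.1(42) + 0.046(3600) + 3.2(50) = 10 − 130.2 + 165.6 + 160 = 205.4.
∂Q_d/∂P_x = −3.1, so E_p = (−3.1)·(42/205.4) ≈ -0.634.
|E_p| < 1: demand is inelastic.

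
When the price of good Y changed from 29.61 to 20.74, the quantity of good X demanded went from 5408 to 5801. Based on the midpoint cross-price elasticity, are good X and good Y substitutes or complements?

%ΔQ_x = (5801 − 5408)/[(5408+5801)/2] = 393/5604.5 ≈ 0.0701.
%ΔP_y = (20.74 − 29.61)/[(29.61+20.74)/2] ≈ -0.3523.
E_xy = 0.0701/-0.3523 ≈ -0.199.
E_xy < 0, so the goods are complements.

complements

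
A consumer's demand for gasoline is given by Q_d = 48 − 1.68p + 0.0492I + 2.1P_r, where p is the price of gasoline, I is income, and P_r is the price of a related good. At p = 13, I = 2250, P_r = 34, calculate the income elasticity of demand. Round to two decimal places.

0.53

First evaluate Q_d: 48 − 1.68(13) + 0.0492(2250) + 2.1(34) = 48 − 21.84 + 110.7 + 71.4 = 208.26.
∂Q_d/∂I = +0.0492, so E_I = 0.0492·(2250/208.26) ≈ 0.53.
E_I ∈ (0,1): normal good (necessity).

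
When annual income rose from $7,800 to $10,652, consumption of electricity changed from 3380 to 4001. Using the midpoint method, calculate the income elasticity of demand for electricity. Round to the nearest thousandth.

%ΔQ = (4001 − 3380)/[(3380+4001)/2] = 621/3690.5 ≈ 0.1683.
%ΔM = (10,652 − 7,800)/[(7,800+10,652)/2] = 2852/9226 ≈ 0.3091.
E_I = %ΔQ/%ΔM ≈ 0.544.
E_I ∈ (0,1): normal good (necessity).

0.544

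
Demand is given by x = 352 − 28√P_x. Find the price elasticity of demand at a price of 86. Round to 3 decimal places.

-1.406

At P_x = 86, x = 92.3387.
dx/dP_x = −28/(2√P_x) = −28/(2·9.2736).
Point elasticity E = (dx/dP_x)·(P_x/x) = -1.5097 × 86/92.3387 ≈ -1.406.
|E| > 1, so demand is elastic at this price.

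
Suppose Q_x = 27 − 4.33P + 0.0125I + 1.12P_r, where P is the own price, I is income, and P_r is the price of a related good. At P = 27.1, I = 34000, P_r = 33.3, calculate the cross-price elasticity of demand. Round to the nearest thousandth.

First evaluate Q_x: 27 − 4.33(27.1) + 0.0125(34000) + 1.12(33.3) = 27 − 117.343 + 425 + 37.296 = 371.953.
∂Q_x/∂P_r = +1.12, so E_xy = 1.12·(33.3/371.953) ≈ 0.100.
E_xy > 0: the goods are substitutes.

0.100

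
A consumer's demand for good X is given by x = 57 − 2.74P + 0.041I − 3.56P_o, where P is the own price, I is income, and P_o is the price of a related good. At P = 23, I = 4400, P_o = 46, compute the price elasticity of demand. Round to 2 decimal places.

x = 57 − 2.74(23) + 0.041(4400) − 3.56(46) = 57 − 63.02 + 180.4 − 163.76 = 10.62.
∂x/∂P = −2.74, so E_p = (−2.74)·(23/10.62) ≈ -5.93.
|E_p| > 1: demand is elastic.

-5.93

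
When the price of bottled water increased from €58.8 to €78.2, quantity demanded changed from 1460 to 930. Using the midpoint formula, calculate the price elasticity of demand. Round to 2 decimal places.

-1.57

%Δq = (930 − 1460)/[(1460 + 930)/2] = -530/1195 ≈ -0.4435.
%Δp = (78.2 − 58.8)/[(58.8 + 78.2)/2] = 19.4/68.5 ≈ 0.2832.
Arc elasticity E = %Δq/%Δp ≈ -0.4435/0.2832 ≈ -1.57.
|E| > 1: demand is elastic over this range.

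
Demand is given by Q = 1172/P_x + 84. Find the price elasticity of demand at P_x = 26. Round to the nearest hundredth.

At P_x = 26, Q = 129.0769.
dQ/dP_x = −1172/P_x² = −1.7337.
Point elasticity E = (dQ/dP_x)·(P_x/Q) = -1.7337 × 26/129.0769 ≈ -0.35.
|E| < 1, so demand is inelastic at this price.

-0.35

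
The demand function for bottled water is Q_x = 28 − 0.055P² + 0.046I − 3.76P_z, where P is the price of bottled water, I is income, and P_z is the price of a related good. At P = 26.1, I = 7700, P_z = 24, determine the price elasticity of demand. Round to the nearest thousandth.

-0.294

At the given point, Q_x = 28 − 0.055(26.1)² + 0.046(7700) − 3.76(24) = 28 − 37.4666 + 354.2 − 90.24 = 254.4935.
∂Q_x/∂P = −2·0.055·P = -2.871, so E_p = -2.871·(26.1/254.4935) ≈ -0.294.
|E_p| < 1: demand is inelastic.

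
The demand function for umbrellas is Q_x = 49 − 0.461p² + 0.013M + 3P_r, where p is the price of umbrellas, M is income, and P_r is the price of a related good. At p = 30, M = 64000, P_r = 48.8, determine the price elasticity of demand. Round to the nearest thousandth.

Evaluating quantity at (p, M, P_r) gives Q_x = 49 − 0.461(30)² + 0.013(64000) + 3(48.8) = 49 − 414.9 + 832 + 146.4 = 612.5.
∂Q_x/∂p = −2·0.461·p = -27.66, so E_p = -27.66·(30/612.5) ≈ -1.355.
|E_p| > 1: demand is elastic.

-1.355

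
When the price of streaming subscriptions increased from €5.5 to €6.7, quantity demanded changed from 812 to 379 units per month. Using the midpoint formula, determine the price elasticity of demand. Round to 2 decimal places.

-3.70

%ΔQ = (379 − 812)/[(812 + 379)/2] = -433/595.5 ≈ -0.7271.
%Δp = (6.7 − 5.5)/[(5.5 + 6.7)/2] = 1.2/6.1 ≈ 0.1967.
Arc elasticity E = %ΔQ/%Δp ≈ -0.7271/0.1967 ≈ -3.70.
|E| > 1: demand is elastic over this range.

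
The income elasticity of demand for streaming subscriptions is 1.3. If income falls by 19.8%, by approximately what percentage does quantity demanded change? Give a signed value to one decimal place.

-25.7

%ΔQ ≈ E × %ΔI = (1.3) × (-19.8%) ≈ -25.7%.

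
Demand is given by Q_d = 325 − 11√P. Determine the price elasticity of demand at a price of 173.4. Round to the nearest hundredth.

-0.40

At P = 173.4, Q_d = 180.1504.
dQ_d/dP = −11/(2√P) = −11/(2·13.1681).
Point elasticity E = (dQ_d/dP)·(P/Q_d) = -0.4177 × 173.4/180.1504 ≈ -0.40.
|E| < 1, so demand is inelastic at this price.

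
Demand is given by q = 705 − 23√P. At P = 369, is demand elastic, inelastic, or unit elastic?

At P = 369, q = 263.1844.
dq/dP = −23/(2√P) = −23/(2·19.2094).
Point elasticity E = (dq/dP)·(P/q) = -0.5987 × 369/263.1844 ≈ -0.839.
|E| ≈ 0.839 < 1, so demand is inelastic.

inelastic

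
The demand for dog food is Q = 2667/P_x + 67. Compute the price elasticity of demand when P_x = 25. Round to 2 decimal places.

At P_x = 25, Q = 173.68.
dQ/dP_x = −2667/P_x² = −4.2672.
Point elasticity E = (dQ/dP_x)·(P_x/Q) = -4.2672 × 25/173.68 ≈ -0.61.
|E| < 1, so demand is inelastic at this price.

-0.61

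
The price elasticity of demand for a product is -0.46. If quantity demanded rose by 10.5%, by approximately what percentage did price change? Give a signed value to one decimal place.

%ΔQ ≈ E × %ΔP ⇒ %ΔP = %ΔQ / E = (10.5%)/(-0.46) ≈ -22.8%.

-22.8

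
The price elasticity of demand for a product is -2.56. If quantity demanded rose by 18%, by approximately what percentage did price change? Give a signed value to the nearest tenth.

%ΔQ ≈ E × %ΔP ⇒ %ΔP = %ΔQ / E = (18%)/(-2.56) ≈ -7.0%.

-7.0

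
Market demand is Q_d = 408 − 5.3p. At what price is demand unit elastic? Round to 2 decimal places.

For linear demand Q_d = a − bp, E = −bp/(a − bp). |E| = 1 ⇒ bp = a − bp ⇒ p = a/(2b).
p = 408/(2·5.3) ≈ 38.49.

38.49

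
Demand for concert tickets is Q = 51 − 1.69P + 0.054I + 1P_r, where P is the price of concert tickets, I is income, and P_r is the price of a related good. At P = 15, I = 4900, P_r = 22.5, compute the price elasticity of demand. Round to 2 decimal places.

Evaluating quantity at (P, I, P_r) gives Q = 51 − 1.69(15) + 0.054(4900) + 1(22.5) = 51 − 25.35 + 264.6 + 22.5 = 312.75.
∂Q/∂P = −1.69, so E_p = (−1.69)·(15/312.75) ≈ -0.08.
|E_p| < 1: demand is inelastic.

-0.08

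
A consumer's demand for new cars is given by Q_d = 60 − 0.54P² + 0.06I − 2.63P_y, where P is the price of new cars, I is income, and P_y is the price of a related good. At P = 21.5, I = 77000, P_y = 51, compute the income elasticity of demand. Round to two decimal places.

Q_d = 60 − 0.54(21.5)² + 0.06(77000) − 2.63(51) = 60 − 249.615 + 4620 − 134.13 = 4296.255.
∂Q_d/∂I = +0.06, so E_I = 0.06·(77000/4296.255) ≈ 1.08.
E_I > 1: normal good (luxury).

1.08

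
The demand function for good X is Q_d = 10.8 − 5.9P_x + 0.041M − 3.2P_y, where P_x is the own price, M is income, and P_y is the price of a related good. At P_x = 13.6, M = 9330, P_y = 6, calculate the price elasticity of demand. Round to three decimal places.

-0.273

Evaluating quantity at (P_x, M, P_y) gives Q_d = 10.8 − 5.9(13.6) + 0.041(9330) − 3.2(6) = 10.8 − 80.24 + 382.53 − 19.2 = 293.89.
∂Q_d/∂P_x = −5.9, so E_p = (−5.9)·(13.6/293.89) ≈ -0.273.
|E_p| < 1: demand is inelastic.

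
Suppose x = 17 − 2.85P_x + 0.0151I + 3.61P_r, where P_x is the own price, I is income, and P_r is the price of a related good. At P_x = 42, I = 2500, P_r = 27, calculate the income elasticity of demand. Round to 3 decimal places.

At the given point, x = 17 − 2.85(42) + 0.0151(2500) + 3.61(27) = 17 − 119.7 + 37.75 + 97.47 = 32.52.
∂x/∂I = +0.0151, so E_I = 0.0151·(2500/32.52) ≈ 1.161.
E_I > 1: normal good (luxury).

1.161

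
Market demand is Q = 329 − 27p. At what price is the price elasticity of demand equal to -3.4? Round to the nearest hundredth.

Set −bp/(a − bp) = −3.4 ⇒ bp = 3.4(a − bp) ⇒ bp(1+3.4) = 3.4·a.
p = 3.4·329/(27·4.4) ≈ 9.42.

9.42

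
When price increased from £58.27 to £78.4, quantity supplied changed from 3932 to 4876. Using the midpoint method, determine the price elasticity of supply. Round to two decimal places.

%Δq = (4876 − 3932)/[(3932 + 4876)/2] = 944/4404 ≈ 0.2144.
%ΔP = (78.4 − 58.27)/[(58.27 + 78.4)/2] = 20.13/68.335 ≈ 0.2946.
Arc elasticity E = %Δq/%ΔP ≈ 0.2144/0.2946 ≈ 0.73.
|E| < 1: supply is inelastic over this range.

0.73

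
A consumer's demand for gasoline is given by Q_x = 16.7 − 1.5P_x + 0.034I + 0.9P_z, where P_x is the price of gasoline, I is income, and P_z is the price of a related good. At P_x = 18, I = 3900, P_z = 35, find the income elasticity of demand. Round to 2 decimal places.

0.86

Substituting, Q_x = 16.7 − 1.5(18) + 0.034(3900) + 0.9(35) = 16.7 − 27 + 132.6 + 31.5 = 153.8.
∂Q_x/∂I = +0.034, so E_I = 0.034·(3900/153.8) ≈ 0.86.
E_I ∈ (0,1): normal good (necessity).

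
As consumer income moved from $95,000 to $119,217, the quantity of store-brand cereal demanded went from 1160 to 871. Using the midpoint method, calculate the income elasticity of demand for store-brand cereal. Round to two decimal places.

%ΔQ = (871 − 1160)/[(1160+871)/2] = -289/1015.5 ≈ -0.2846.
%ΔI = (119,217 − 95,000)/[(95,000+119,217)/2] = 24217/107108.5 ≈ 0.2261.
E_I = %ΔQ/%ΔI ≈ -1.26.
E_I < 0: inferior good.

-1.26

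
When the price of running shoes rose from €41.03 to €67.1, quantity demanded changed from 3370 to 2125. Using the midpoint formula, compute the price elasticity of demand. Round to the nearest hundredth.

%ΔQ = (2125 − 3370)/[(3370 + 2125)/2] = -1245/2747.5 ≈ -0.4531.
%ΔP = (67.1 − 41.03)/[(41.03 + 67.1)/2] = 26.07/54.065 ≈ 0.4822.
Arc elasticity E = %ΔQ/%ΔP ≈ -0.4531/0.4822 ≈ -0.94.
|E| < 1: demand is inelastic over this range.

-0.94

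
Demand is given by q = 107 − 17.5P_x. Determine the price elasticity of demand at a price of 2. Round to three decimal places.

-0.486

At P_x = 2, q = 72.
dq/dP_x = −17.5.
Point elasticity E = (dq/dP_x)·(P_x/q) = -17.5 × 2/72 ≈ -0.486.
|E| < 1, so demand is inelastic at this price.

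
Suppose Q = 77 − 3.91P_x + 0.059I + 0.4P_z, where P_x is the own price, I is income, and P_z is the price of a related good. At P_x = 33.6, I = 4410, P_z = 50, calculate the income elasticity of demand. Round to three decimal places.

At the given point, Q = 77 − 3.91(33.6) + 0.059(4410) + 0.4(50) = 77 − 131.376 + 260.19 + 20 = 225.814.
∂Q/∂I = +0.059, so E_I = 0.059·(4410/225.814) ≈ 1.152.
E_I > 1: normal good (luxury).

1.152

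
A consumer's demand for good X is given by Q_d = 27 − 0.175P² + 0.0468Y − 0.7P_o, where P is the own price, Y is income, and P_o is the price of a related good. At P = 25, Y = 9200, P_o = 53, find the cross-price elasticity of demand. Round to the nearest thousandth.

Evaluating quantity at (P, Y, P_o) gives Q_d = 27 − 0.175(25)² + 0.0468(9200) − 0.7(53) = 27 − 109.375 + 430.56 − 37.1 = 311.085.
∂Q_d/∂P_o = −0.7, so E_xy = -0.7·(53/311.085) ≈ -0.119.
E_xy < 0: the goods are complements.

-0.119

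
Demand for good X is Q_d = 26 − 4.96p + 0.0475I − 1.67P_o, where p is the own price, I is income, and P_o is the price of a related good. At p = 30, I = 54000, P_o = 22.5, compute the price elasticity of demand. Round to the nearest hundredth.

-0.06

At the given point, Q_d = 26 − 4.96(30) + 0.0475(54000) − 1.67(22.5) = 26 − 148.8 + 2565 − 37.575 = 2404.625.
∂Q_d/∂p = −4.96, so E_p = (−4.96)·(30/2404.625) ≈ -0.06.
|E_p| < 1: demand is inelastic.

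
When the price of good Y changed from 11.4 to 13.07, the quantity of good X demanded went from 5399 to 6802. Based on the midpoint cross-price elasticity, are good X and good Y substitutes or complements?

substitutes

%ΔQ_x = (6802 − 5399)/[(5399+6802)/2] = 1403/6100.5 ≈ 0.2300.
%ΔP_y = (13.07 − 11.4)/[(11.4+13.07)/2] ≈ 0.1365.
E_xy = 0.2300/0.1365 ≈ 1.685.
E_xy > 0, so the goods are substitutes.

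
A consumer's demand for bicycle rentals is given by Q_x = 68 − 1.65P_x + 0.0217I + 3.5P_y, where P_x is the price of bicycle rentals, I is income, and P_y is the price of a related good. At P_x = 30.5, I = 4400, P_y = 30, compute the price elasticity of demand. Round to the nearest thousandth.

Q_x = 68 − 1.65(30.5) + 0.0217(4400) + 3.5(30) = 68 − 50.325 + 95.48 + 105 = 218.155.
∂Q_x/∂P_x = −1.65, so E_p = (−1.65)·(30.5/218.155) ≈ -0.231.
|E_p| < 1: demand is inelastic.

-0.231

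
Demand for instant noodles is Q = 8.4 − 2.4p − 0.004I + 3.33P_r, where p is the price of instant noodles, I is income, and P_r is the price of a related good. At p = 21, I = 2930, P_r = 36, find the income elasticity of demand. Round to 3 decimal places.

-0.177

At the given point, Q = 8.4 − 2.4(21) − 0.004(2930) + 3.33(36) = 8.4 − 50.4 − 11.72 + 119.88 = 66.16.
∂Q/∂I = −0.004, so E_I = -0.004·(2930/66.16) ≈ -0.177.
E_I < 0: inferior good.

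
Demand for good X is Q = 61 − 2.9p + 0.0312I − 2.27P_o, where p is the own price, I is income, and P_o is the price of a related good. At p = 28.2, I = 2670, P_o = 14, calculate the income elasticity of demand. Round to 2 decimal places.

Evaluating quantity at (p, I, P_o) gives Q = 61 − 2.9(28.2) + 0.0312(2670) − 2.27(14) = 61 − 81.78 + 83.304 − 31.78 = 30.744.
∂Q/∂I = +0.0312, so E_I = 0.0312·(2670/30.744) ≈ 2.71.
E_I > 1: normal good (luxury).

2.71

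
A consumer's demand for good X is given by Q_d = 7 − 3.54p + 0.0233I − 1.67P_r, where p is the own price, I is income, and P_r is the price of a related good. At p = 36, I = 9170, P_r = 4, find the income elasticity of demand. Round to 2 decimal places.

At the given point, Q_d = 7 − 3.54(36) + 0.0233(9170) − 1.67(4) = 7 − 127.44 + 213.661 − 6.68 = 86.541.
∂Q_d/∂I = +0.0233, so E_I = 0.0233·(9170/86.541) ≈ 2.47.
E_I > 1: normal good (luxury).

2.47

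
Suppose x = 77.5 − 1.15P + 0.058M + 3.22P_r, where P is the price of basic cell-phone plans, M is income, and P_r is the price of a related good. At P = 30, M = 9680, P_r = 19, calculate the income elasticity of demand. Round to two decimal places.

First evaluate x: 77.5 − 1.15(30) + 0.058(9680) + 3.22(19) = 77.5 − 34.5 + 561.44 + 61.18 = 665.62.
∂x/∂M = +0.058, so E_I = 0.058·(9680/665.62) ≈ 0.84.
E_I ∈ (0,1): normal good (necessity).

0.84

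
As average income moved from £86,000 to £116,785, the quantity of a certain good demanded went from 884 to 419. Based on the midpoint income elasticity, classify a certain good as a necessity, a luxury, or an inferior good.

%ΔQ = (419 − 884)/[(884+419)/2] = -465/651.5 ≈ -0.7137.
%ΔM = (116,785 − 86,000)/[(86,000+116,785)/2] = 30785/101392.5 ≈ 0.3036.
E_I = %ΔQ/%ΔM ≈ -2.351.
E_I < 0: inferior good.

inferior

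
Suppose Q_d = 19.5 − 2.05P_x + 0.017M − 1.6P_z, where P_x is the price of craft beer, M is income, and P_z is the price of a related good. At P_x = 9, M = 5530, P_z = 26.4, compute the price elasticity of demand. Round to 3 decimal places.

At the given point, Q_d = 19.5 − 2.05(9) + 0.017(5530) − 1.6(26.4) = 19.5 − 18.45 + 94.01 − 42.24 = 52.82.
∂Q_d/∂P_x = −2.05, so E_p = (−2.05)·(9/52.82) ≈ -0.349.
|E_p| < 1: demand is inelastic.

-0.349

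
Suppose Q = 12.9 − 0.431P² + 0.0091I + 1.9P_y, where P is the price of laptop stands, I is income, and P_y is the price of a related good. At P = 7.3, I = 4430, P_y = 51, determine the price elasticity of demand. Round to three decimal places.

-0.361

Q = 12.9 − 0.431(7.3)² + 0.0091(4430) + 1.9(51) = 12.9 − 22.968 + 40.313 + 96.9 = 127.145.
∂Q/∂P = −2·0.431·P = -6.2926, so E_p = -6.2926·(7.3/127.145) ≈ -0.361.
|E_p| < 1: demand is inelastic.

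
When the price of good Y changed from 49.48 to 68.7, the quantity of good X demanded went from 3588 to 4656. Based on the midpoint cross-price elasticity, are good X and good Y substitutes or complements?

%ΔQ_x = (4656 − 3588)/[(3588+4656)/2] = 1068/4122 ≈ 0.2591.
%ΔP_y = (68.7 − 49.48)/[(49.48+68.7)/2] ≈ 0.3253.
E_xy = 0.2591/0.3253 ≈ 0.797.
E_xy > 0, so the goods are substitutes.

substitutes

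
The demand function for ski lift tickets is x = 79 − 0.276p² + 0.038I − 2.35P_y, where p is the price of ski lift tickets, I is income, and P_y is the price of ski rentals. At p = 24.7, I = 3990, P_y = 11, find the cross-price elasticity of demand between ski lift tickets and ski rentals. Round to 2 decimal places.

Substituting, x = 79 − 0.276(24.7)² + 0.038(3990) − 2.35(11) = 79 − 168.3848 + 151.62 − 25.85 = 36.3852.
∂x/∂P_y = −2.35, so E_xy = -2.35·(11/36.3852) ≈ -0.71.
E_xy < 0: the goods are complements.

-0.71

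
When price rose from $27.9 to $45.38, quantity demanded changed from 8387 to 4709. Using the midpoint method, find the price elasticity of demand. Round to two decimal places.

-1.18

%Δq = (4709 − 8387)/[(8387 + 4709)/2] = -3678/6548 ≈ -0.5617.
%Δp = (45.38 − 27.9)/[(27.9 + 45.38)/2] = 17.48/36.64 ≈ 0.4771.
Arc elasticity E = %Δq/%Δp ≈ -0.5617/0.4771 ≈ -1.18.
|E| > 1: demand is elastic over this range.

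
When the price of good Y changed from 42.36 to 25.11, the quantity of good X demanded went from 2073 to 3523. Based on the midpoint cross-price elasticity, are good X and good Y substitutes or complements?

%ΔQ_x = (3523 − 2073)/[(2073+3523)/2] = 1450/2798 ≈ 0.5182.
%ΔP_y = (25.11 − 42.36)/[(42.36+25.11)/2] ≈ -0.5113.
E_xy = 0.5182/-0.5113 ≈ -1.013.
E_xy < 0, so the goods are complements.

complements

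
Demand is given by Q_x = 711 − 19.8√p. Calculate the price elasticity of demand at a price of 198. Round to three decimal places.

At p = 198, Q_x = 432.3893.
dQ_x/dp = −19.8/(2√p) = −19.8/(2·14.0712).
Point elasticity E = (dQ_x/dp)·(p/Q_x) = -0.7036 × 198/432.3893 ≈ -0.322.
|E| < 1, so demand is inelastic at this price.

-0.322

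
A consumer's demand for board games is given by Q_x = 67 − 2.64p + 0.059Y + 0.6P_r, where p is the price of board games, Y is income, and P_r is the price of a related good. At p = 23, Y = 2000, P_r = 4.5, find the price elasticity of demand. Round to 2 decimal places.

-0.48

Substituting, Q_x = 67 − 2.64(23) + 0.059(2000) + 0.6(4.5) = 67 − 60.72 + 118 + 2.7 = 126.98.
∂Q_x/∂p = −2.64, so E_p = (−2.64)·(23/126.98) ≈ -0.48.
|E_p| < 1: demand is inelastic.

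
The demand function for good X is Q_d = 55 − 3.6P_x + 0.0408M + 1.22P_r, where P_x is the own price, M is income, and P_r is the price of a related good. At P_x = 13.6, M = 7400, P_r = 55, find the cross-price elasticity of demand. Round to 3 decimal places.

Q_d = 55 − 3.6(13.6) + 0.0408(7400) + 1.22(55) = 55 − 48.96 + 301.92 + 67.1 = 375.06.
∂Q_d/∂P_r = +1.22, so E_xy = 1.22·(55/375.06) ≈ 0.179.
E_xy > 0: the goods are substitutes.

0.179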